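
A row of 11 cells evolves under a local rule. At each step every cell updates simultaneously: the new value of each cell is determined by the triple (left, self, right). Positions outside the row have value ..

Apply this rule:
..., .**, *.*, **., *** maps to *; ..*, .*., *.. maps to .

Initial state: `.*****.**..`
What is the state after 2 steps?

.*********.

step 1: .********.*
step 2: .*********.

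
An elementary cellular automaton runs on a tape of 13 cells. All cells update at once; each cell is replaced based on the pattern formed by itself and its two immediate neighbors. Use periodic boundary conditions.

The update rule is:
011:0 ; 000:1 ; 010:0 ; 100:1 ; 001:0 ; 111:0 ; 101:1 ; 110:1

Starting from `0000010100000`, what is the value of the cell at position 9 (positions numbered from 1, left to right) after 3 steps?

step 1: 1111001011111
step 2: 0001100100000
step 3: 1100110011111
position 9 holds 1

1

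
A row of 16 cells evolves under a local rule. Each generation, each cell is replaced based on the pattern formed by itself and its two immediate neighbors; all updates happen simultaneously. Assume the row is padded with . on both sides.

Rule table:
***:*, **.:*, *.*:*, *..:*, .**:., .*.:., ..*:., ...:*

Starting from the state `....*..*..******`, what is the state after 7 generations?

*..*..***..*..**

***..*..*..*****
.***..*..*..****
..***..*..*..***
*..***..*..*..**
.*..***..*..*..*
..*..***..*..*..
*..*..***..*..**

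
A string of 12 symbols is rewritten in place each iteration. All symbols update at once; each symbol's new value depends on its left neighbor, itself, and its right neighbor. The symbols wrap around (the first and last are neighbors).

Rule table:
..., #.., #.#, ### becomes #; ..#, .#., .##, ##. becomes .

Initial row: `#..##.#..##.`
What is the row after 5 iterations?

#..#..#..#..

.#...#.#...#
#.##..#.##..
.#..#..#..#.
..#..#..#..#
#..#..#..#..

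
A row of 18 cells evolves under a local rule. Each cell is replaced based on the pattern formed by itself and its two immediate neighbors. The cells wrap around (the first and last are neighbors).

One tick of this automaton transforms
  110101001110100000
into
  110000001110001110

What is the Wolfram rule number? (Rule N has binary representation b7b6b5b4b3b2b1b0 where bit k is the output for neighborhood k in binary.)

position 9: 111 → 1  (bit 7 = 1)
position 1: 110 → 1  (bit 6 = 1)
position 2: 101 → 0  (bit 5 = 0)
position 6: 100 → 0  (bit 4 = 0)
position 0: 011 → 1  (bit 3 = 1)
position 3: 010 → 0  (bit 2 = 0)
position 7: 001 → 0  (bit 1 = 0)
position 14: 000 → 1  (bit 0 = 1)
bits b7..b0 = 11001001 = 201

201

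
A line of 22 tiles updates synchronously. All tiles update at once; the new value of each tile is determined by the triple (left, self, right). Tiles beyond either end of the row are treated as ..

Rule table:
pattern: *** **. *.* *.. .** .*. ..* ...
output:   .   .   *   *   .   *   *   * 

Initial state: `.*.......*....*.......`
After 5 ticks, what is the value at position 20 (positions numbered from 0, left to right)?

*

tick 1: **********************
tick 2: ......................
tick 3: **********************  (repeats tick 1; period 2)
tick 5: **********************
position 20 holds *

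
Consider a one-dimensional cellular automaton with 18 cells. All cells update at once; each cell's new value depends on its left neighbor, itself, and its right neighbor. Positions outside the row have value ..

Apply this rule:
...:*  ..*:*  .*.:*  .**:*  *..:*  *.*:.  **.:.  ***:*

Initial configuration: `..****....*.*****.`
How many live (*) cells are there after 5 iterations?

14

*****.*****.****.*
****..****..***..*
***.*****.****.***
**..****..***..**.
*.*****.****.***.*
count of *: 14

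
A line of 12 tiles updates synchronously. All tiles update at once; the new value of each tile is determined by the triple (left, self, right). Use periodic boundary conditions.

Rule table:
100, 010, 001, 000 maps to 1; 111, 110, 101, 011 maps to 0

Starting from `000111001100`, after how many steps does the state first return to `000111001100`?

2

111000110011
000111001100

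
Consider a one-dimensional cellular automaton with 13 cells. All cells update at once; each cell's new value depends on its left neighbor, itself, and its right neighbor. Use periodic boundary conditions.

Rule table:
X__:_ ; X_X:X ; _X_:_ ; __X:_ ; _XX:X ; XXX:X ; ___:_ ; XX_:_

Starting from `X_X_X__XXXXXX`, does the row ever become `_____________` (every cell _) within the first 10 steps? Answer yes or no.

yes

step 1: _X_X___XXXXXX
step 2: X_X____XXXXX_
step 3: _X_____XXXX_X
step 4: X______XXX_X_
step 5: _______XX_X_X
step 6: _______X_X_X_
step 7: ________X_X__
step 8: _________X___
step 9: _____________
all cells are _ at step 9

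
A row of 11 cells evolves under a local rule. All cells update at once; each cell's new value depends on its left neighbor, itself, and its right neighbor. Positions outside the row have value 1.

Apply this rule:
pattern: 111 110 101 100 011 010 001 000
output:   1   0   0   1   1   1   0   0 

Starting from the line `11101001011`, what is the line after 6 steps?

11001101011
10101001011
00101101011
10101001011  (repeats step 2; period 2)
step 6: 10101001011

10101001011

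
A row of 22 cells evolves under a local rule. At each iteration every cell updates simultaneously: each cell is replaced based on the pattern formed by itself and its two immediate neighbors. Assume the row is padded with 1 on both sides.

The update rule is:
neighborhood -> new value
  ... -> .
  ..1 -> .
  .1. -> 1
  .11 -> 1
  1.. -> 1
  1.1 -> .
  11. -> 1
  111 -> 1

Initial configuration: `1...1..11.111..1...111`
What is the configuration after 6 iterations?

111.11.11.1111.111.111

iteration 1: 11..11.11.1111.11..111
iteration 2: 111.11.11.1111.111.111
iteration 3: 111.11.11.1111.111.111  (fixed point — unchanged through iteration 6)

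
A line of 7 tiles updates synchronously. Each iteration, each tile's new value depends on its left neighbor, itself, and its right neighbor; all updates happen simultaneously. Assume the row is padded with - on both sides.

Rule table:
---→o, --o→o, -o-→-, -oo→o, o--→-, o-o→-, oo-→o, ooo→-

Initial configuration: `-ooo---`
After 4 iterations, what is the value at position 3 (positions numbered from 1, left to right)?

-

iteration 1: oo-o-oo
iteration 2: oo---oo
iteration 3: oo-oooo
iteration 4: oo-o--o
position 3 holds -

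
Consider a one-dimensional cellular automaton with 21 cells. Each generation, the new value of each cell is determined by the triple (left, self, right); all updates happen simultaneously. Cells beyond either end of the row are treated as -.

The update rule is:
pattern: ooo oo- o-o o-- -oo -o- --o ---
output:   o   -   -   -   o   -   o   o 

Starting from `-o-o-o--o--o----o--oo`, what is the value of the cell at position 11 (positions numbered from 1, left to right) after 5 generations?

o------o--o--ooo--oo-
--ooooo--o--ooo--oo--
oooooo--o--ooo--oo--o
ooooo--o--ooo--oo--o-
oooo--o--ooo--oo--o--
position 11 holds o

o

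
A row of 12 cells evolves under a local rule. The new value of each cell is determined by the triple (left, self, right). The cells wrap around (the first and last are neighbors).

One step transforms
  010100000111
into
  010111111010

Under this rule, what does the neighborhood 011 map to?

At position 9 the neighborhood is 011; the next row has 0 there.

0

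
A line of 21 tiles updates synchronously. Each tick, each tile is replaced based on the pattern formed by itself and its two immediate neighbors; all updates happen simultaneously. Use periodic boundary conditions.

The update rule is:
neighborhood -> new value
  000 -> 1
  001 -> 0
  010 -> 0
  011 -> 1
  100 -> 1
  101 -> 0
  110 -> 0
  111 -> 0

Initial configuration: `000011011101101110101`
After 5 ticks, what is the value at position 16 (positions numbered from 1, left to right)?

0

111010010001001000000
100001001100100111110
011100101010010100000
010010000001000011111
001001111100111010000
position 16 holds 0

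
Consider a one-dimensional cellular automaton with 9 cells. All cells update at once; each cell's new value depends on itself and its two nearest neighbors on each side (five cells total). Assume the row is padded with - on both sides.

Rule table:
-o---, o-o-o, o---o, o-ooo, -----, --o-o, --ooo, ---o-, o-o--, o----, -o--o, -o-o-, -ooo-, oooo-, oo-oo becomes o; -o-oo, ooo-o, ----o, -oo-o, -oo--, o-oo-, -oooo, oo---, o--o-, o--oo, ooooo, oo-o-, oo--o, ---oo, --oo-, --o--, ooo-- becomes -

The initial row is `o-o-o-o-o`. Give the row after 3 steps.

ooooooooo
o------o-
-oooo-o-o

-oooo-o-o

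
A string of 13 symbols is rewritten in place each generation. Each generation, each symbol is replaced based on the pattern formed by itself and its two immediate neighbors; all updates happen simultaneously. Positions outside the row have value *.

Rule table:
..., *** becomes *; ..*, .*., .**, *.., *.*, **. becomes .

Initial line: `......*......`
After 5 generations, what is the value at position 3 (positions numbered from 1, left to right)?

generation 1: .****...****.
generation 2: ..**..*..**..
generation 3: .............
generation 4: .***********.
generation 5: ..*********..
position 3 holds *

*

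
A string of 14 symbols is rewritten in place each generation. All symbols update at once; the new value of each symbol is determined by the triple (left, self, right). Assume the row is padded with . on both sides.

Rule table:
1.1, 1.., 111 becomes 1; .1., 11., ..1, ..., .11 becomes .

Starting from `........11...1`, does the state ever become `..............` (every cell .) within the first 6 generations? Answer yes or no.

..........1...
...........1..
............1.
.............1
..............
all cells are . at generation 5

yes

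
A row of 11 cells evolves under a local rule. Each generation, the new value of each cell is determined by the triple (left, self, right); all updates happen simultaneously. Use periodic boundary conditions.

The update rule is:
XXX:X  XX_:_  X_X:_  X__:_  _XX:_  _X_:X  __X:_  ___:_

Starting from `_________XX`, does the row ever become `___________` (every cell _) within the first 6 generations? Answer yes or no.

yes

___________
all cells are _ at generation 1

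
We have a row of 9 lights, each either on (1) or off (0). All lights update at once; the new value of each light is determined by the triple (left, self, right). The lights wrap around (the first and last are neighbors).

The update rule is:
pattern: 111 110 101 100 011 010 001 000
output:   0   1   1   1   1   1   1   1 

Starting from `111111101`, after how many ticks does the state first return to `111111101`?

000000111
111111101

2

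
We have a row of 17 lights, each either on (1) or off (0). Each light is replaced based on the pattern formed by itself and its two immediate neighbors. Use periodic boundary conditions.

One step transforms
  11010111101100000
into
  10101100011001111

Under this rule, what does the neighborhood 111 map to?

0

At position 6 the neighborhood is 111; the next row has 0 there.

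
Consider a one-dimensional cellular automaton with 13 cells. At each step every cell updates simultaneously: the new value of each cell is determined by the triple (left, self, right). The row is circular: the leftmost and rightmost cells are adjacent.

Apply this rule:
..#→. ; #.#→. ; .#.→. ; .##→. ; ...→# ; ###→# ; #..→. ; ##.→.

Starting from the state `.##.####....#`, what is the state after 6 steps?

.....##..##..
####........#
###..######..
.#....####...
...##..##..##
.#...........

.#...........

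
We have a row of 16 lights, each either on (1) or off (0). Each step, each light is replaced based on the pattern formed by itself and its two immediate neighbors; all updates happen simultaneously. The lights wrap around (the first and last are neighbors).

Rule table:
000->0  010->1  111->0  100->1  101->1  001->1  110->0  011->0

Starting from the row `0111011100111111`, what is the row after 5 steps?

1000100011000000
1101110100100001
0010001111110010
0111010000001111
1000111000010000

1000111000010000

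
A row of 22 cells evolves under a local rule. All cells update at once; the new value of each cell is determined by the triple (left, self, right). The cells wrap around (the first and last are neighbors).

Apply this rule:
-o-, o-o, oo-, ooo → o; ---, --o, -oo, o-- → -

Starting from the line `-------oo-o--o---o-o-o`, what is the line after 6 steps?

--------ooo--o---ooooo
---------oo--o----oooo
----------o--o-----ooo
----------o--o------oo
----------o--o-------o
----------o--o-------o

----------o--o-------o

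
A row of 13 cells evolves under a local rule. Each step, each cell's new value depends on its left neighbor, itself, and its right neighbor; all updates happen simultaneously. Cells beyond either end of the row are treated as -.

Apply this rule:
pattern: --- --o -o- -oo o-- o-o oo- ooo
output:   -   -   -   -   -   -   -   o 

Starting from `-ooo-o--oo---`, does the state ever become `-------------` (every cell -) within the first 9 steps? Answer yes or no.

yes

--o----------
-------------
all cells are - at step 2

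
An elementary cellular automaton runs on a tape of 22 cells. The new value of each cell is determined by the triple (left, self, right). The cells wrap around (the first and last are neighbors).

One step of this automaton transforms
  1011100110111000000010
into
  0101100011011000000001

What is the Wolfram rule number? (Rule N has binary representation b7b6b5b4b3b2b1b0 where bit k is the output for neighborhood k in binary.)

position 3: 111 → 1  (bit 7 = 1)
position 4: 110 → 1  (bit 6 = 1)
position 1: 101 → 1  (bit 5 = 1)
position 5: 100 → 0  (bit 4 = 0)
position 2: 011 → 0  (bit 3 = 0)
position 0: 010 → 0  (bit 2 = 0)
position 6: 001 → 0  (bit 1 = 0)
position 14: 000 → 0  (bit 0 = 0)
bits b7..b0 = 11100000 = 224

224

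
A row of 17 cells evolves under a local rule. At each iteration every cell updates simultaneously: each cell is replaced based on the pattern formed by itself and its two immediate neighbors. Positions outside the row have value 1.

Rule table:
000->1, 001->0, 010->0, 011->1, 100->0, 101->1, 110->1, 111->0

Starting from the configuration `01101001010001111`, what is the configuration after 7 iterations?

11110000100101000
00010110000010010
01001110111000001
10001011101011101
10100110110110111
11000111111111100
01010100000000100

01010100000000100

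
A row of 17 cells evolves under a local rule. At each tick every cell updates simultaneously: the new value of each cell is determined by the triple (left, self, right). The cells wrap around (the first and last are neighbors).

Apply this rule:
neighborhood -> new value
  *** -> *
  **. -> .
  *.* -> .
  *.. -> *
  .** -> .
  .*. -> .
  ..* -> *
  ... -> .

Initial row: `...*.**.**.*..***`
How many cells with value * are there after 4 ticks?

*.*.........**.*.
...*.......*.....
..*.*.....*.*....
.*...*...*...*...
count of *: 4

4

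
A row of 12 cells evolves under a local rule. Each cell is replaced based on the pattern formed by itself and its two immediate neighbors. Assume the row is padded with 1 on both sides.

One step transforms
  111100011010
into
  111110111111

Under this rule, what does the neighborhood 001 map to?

1

At position 6 the neighborhood is 001; the next row has 1 there.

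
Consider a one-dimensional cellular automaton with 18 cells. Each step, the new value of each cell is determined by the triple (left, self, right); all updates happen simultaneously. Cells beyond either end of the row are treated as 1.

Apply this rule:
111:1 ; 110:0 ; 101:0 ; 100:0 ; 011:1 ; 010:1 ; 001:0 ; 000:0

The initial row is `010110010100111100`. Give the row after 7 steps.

step 1: 010100010100111000
step 2: 010100010100110000
step 3: 010100010100100000
step 4: 010100010100100000  (fixed point — unchanged through step 7)

010100010100100000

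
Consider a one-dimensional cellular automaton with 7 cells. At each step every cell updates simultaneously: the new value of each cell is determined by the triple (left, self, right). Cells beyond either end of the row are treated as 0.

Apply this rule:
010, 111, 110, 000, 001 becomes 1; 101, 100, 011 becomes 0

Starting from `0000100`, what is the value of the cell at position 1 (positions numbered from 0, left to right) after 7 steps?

1111101
0111101
1011101
1001101
1010101
1010101  (fixed point — unchanged through step 7)
position 1 holds 0

0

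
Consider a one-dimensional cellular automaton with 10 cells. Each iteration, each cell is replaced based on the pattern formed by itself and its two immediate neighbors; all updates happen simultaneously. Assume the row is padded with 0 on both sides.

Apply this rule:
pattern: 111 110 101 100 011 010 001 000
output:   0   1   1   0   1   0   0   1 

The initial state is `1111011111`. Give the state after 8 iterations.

1001110001
0001010100
1100101001
1100010000
1101000111
1110010101
1010001010
0100100100

0100100100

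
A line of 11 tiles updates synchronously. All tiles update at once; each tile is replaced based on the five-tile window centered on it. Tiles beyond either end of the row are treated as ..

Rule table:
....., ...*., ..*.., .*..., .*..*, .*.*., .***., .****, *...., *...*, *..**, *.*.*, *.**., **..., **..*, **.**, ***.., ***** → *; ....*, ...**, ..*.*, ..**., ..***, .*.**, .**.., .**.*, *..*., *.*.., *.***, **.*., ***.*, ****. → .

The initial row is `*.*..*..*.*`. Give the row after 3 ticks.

.*.*.**..*.
*.**.*.*.**
..*..***.*.

..*..***.*.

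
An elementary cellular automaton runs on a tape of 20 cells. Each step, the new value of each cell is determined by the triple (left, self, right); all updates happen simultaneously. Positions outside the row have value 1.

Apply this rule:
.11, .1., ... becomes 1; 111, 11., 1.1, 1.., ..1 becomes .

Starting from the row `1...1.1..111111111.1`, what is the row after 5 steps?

..1.1.1..1.1.1.....1

..1.1.1..1.........1
..1.1.1..1.1111111.1
..1.1.1..1.1.......1
..1.1.1..1.1.11111.1
..1.1.1..1.1.1.....1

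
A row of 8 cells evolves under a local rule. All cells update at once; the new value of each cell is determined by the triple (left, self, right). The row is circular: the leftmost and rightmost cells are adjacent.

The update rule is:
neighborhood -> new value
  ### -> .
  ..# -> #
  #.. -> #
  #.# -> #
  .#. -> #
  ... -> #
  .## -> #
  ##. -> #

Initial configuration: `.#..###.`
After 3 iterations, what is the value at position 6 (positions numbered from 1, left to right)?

iteration 1: #####.##
iteration 2: ....###.
iteration 3: #####.##
position 6 holds .

.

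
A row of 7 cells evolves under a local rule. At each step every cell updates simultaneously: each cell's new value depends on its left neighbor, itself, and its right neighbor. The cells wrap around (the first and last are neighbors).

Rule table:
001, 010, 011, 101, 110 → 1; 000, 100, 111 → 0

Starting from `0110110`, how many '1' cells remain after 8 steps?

1111110
1000011
1000110
1001111
1011000
1111001
0001011
0011111
count of 1: 5

5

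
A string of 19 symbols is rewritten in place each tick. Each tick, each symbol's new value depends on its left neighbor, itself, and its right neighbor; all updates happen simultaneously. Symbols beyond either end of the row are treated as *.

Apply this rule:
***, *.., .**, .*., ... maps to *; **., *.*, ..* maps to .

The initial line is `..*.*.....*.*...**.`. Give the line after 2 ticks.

tick 1: *.*.*****.*.***.*..
tick 2: ..*.****..*.**..**.

..*.****..*.**..**.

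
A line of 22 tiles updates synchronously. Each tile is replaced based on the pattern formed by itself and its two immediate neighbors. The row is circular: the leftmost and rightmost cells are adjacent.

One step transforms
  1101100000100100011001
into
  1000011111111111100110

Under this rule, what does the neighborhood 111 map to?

1

At position 0 the neighborhood is 111; the next row has 1 there.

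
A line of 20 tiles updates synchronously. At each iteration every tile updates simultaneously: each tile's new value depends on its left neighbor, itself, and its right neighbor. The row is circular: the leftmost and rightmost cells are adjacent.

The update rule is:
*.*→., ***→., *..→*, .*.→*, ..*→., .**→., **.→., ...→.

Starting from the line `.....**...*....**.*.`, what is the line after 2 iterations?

*......**...*.......

.......*..**......**
*......**...*.......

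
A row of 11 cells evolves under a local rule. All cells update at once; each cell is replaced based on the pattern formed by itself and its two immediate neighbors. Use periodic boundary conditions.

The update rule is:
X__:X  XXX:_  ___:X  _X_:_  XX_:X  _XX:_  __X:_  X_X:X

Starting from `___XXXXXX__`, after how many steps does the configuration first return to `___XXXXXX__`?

XX______XXX
_XXXXXX____
______XXXXX
XXXXX_____X
____XXXXX__
XXX_____XXX
__XXXXX____
X_____XXXXX
XXXXX______
____XXXXXX_
XXX______XX
__XXXXXX___
X______XXXX
XXXXXX_____
_____XXXXX_
XXXX_____XX
___XXXXX___
XX_____XXXX
_XXXXX_____
_____XXXXXX
XXXX______X
___XXXXXX__

22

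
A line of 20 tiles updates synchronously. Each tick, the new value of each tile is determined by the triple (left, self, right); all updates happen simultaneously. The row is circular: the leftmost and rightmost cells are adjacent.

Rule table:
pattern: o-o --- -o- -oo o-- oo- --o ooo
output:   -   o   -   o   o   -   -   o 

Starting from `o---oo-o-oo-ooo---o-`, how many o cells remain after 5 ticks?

8

-oo-o----o--oo-oo---
-o---ooo--o-o--o-ooo
--oo-oo-o----o---oo-
o-o--o---ooo--oo-o-o
---o--oo-oo-o-o----o
count of o: 8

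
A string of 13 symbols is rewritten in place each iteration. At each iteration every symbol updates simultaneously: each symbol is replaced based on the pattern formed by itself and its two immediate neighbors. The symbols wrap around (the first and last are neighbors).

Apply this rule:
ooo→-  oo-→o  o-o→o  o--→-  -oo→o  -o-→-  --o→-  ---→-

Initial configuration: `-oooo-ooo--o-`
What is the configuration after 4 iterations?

iteration 1: -o--ooo-o----
iteration 2: ----o-oo-----
iteration 3: -----ooo-----
iteration 4: -----o-o-----

-----o-o-----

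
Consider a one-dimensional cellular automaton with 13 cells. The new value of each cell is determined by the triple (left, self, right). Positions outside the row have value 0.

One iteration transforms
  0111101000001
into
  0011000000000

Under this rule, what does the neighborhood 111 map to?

1

At position 2 the neighborhood is 111; the next row has 1 there.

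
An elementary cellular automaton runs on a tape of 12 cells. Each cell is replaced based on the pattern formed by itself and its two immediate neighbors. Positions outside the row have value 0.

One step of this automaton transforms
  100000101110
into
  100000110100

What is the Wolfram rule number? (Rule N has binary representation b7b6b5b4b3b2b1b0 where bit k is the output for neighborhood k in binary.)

164

position 9: 111 → 1  (bit 7 = 1)
position 10: 110 → 0  (bit 6 = 0)
position 7: 101 → 1  (bit 5 = 1)
position 1: 100 → 0  (bit 4 = 0)
position 8: 011 → 0  (bit 3 = 0)
position 0: 010 → 1  (bit 2 = 1)
position 5: 001 → 0  (bit 1 = 0)
position 2: 000 → 0  (bit 0 = 0)
bits b7..b0 = 10100100 = 164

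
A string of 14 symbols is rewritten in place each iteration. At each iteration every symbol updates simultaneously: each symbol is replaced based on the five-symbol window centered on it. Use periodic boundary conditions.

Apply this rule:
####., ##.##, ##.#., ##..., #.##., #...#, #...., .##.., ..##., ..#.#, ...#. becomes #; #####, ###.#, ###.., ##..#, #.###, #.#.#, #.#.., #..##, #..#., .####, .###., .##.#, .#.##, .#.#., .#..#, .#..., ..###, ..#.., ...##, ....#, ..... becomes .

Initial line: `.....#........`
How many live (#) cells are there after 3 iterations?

4

....#..#......
...#.....#....
..#..#..#..#..
count of #: 4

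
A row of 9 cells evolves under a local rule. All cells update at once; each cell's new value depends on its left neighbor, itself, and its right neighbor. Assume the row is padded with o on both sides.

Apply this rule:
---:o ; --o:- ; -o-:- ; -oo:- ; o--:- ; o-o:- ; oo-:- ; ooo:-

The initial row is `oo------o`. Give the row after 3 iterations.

---ooooo-

iteration 1: ---oooo--
iteration 2: -o-------
iteration 3: ---ooooo-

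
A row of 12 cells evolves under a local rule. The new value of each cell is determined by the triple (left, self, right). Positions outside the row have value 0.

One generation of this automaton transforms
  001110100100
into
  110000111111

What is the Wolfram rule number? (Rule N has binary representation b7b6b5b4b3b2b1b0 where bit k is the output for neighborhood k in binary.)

23

position 3: 111 → 0  (bit 7 = 0)
position 4: 110 → 0  (bit 6 = 0)
position 5: 101 → 0  (bit 5 = 0)
position 7: 100 → 1  (bit 4 = 1)
position 2: 011 → 0  (bit 3 = 0)
position 6: 010 → 1  (bit 2 = 1)
position 1: 001 → 1  (bit 1 = 1)
position 0: 000 → 1  (bit 0 = 1)
bits b7..b0 = 00010111 = 23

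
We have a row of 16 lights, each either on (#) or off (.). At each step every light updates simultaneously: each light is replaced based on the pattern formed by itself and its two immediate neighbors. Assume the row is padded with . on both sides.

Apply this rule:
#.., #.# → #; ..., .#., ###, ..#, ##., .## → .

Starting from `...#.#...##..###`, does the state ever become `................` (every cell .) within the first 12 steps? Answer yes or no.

no

....#.#....#....
.....#.#....#...
......#.#....#..
.......#.#....#.
........#.#....#
.........#.#....
..........#.#...
...........#.#..
............#.#.
.............#.#
..............#.
...............#
step 12 is ...............#, still not uniform .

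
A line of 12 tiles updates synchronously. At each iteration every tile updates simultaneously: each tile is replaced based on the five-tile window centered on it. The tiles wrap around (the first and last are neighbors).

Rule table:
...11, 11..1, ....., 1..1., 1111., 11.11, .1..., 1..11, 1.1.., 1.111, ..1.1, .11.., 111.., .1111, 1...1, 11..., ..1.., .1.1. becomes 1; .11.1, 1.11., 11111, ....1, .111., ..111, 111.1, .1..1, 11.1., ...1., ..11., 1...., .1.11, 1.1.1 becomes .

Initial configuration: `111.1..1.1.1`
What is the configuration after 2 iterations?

11..1.111..1
.1111.1.111.

.1111.1.111.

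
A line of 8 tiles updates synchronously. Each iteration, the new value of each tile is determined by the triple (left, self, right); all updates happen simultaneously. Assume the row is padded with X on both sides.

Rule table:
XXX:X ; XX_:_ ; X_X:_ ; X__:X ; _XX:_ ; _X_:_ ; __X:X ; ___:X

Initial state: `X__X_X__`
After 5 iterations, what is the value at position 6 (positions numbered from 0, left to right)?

X

iteration 1: _XX___XX
iteration 2: ___XXX_X
iteration 3: XXX_X___
iteration 4: XX___XXX
iteration 5: X_XXX_XX
position 6 holds X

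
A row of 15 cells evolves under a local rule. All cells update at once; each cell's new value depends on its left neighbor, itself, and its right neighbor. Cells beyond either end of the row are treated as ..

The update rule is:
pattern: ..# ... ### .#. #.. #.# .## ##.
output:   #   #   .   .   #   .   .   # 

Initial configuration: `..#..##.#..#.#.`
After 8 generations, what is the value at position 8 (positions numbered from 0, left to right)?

#

##.##.#..##...#
.#..#..##.####.
#.##.##.#....##
...#..#..####.#
###.##.##...#..
..#..#..####.##
##.##.##...#..#
.#..#..####.##.
position 8 holds #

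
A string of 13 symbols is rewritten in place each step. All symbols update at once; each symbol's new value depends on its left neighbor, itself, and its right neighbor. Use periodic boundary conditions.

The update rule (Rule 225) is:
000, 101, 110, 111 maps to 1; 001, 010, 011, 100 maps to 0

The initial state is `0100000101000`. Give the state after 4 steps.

0011001011100

0001110010011
0100110000001
1000010111100
0011001011100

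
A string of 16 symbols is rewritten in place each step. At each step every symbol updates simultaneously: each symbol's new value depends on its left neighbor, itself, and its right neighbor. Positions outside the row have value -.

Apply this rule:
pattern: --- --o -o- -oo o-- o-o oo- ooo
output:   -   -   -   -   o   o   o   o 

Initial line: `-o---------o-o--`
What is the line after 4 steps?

-----o---------o

step 1: --o---------o-o-
step 2: ---o---------o-o
step 3: ----o---------o-
step 4: -----o---------o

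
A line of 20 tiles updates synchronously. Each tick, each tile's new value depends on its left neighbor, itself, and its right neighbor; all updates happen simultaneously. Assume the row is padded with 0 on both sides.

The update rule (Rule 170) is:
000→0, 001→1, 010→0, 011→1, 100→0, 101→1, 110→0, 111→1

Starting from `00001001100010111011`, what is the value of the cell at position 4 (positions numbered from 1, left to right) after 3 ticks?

00010011000101110110
00100110001011101100
01001100010111011000
position 4 holds 0

0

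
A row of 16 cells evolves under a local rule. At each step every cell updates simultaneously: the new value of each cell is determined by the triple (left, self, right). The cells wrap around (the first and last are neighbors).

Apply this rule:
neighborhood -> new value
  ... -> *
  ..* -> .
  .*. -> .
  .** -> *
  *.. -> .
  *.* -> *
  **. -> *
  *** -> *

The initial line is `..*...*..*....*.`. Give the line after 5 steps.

*...*......**...
..*...****.**.*.
*...*.********..
..*..*********..
*....*********.*

*....*********.*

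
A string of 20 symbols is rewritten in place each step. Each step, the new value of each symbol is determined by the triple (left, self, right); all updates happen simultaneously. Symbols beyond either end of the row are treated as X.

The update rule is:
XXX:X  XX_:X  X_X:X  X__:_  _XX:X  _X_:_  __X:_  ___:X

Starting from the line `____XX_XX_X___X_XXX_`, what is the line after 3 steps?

XXXXXXXXXX_XXX_XXXXX

_XX_XXXXXX__X__XXXXX
XXXXXXXXXX_____XXXXX
XXXXXXXXXX_XXX_XXXXX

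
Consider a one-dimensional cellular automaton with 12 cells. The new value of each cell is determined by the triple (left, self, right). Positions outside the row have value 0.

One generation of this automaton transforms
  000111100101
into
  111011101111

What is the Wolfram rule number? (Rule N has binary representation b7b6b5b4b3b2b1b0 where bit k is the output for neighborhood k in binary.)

231

position 4: 111 → 1  (bit 7 = 1)
position 6: 110 → 1  (bit 6 = 1)
position 10: 101 → 1  (bit 5 = 1)
position 7: 100 → 0  (bit 4 = 0)
position 3: 011 → 0  (bit 3 = 0)
position 9: 010 → 1  (bit 2 = 1)
position 2: 001 → 1  (bit 1 = 1)
position 0: 000 → 1  (bit 0 = 1)
bits b7..b0 = 11100111 = 231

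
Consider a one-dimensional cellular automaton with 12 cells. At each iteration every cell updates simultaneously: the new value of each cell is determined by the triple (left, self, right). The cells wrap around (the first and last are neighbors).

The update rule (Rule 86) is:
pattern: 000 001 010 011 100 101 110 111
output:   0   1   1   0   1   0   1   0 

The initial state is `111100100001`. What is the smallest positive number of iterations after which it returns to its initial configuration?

iteration 1: 000111110010
iteration 2: 001000011111
iteration 3: 111100100001

3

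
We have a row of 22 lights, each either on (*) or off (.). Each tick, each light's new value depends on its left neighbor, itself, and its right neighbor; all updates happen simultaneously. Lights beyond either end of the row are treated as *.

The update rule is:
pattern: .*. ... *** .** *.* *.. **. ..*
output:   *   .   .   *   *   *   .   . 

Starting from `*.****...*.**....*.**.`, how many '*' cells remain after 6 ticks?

.**...*..***.*...***.*
**.*..**.*..***..*..**
..***.*.***.*..*.**.*.
*.*..****..***.***.***
.***.*...*.*..**..**..
**..***..****.*.*.*.*.
count of *: 13

13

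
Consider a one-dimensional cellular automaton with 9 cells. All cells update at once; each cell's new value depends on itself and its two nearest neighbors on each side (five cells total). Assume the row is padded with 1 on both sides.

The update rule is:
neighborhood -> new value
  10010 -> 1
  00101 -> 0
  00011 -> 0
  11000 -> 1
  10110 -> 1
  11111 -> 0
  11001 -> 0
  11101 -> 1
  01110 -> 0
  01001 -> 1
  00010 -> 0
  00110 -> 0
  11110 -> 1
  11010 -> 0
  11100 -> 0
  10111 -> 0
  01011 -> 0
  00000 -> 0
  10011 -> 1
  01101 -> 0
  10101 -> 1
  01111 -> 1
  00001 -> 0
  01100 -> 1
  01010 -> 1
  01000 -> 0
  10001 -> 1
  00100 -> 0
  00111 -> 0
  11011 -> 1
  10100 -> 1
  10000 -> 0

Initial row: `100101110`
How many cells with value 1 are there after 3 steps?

1

step 1: 001000011
step 2: 010000001
step 3: 010000000
count of 1: 1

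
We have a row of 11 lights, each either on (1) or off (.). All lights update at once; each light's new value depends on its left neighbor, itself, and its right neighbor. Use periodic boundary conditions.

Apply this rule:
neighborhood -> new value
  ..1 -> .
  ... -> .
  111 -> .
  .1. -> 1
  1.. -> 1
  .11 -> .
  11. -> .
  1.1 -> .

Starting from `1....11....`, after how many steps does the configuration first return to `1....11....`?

22

11.....1...
..1....11..
..11.....1.
....1....11
1...11.....
11....1....
..1...11...
..11....1..
....1...11.
....11....1
1.....1...1
.1....11...
.11.....1..
...1....11.
...11.....1
1....1....1
.1...11....
.11....1...
...1...11..
...11....1.
.....1...11
1....11....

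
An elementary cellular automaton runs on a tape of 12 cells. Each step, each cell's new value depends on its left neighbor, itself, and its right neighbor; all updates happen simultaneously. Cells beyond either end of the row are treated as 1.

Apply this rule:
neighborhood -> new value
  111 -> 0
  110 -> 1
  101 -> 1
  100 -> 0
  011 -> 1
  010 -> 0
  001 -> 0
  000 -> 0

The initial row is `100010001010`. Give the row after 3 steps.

step 1: 100000000101
step 2: 100000000011
step 3: 100000000010

100000000010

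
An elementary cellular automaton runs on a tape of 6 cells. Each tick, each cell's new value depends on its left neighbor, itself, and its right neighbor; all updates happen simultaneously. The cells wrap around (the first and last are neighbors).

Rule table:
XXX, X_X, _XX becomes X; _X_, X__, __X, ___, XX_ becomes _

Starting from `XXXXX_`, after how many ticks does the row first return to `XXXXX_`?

6

tick 1: XXXX_X
tick 2: XXX_XX
tick 3: XX_XXX
tick 4: X_XXXX
tick 5: _XXXXX
tick 6: XXXXX_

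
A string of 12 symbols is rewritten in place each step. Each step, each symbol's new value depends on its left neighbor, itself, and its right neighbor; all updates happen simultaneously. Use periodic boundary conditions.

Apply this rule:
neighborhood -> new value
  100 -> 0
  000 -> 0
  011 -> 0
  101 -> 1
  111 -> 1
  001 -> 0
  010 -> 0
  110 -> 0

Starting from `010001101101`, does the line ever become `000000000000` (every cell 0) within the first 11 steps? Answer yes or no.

yes

100000010010
000000000001
000000000000
all cells are 0 at step 3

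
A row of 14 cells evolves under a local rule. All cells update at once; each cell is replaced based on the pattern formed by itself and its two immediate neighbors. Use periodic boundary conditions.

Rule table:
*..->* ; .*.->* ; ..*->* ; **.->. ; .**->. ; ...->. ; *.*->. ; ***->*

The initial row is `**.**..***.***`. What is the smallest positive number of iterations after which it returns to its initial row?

*....**.*...**
.*..*...**.*.*
.*****.*...*.*
..***..**.**.*
**.*.**......*
*..*...*....*.
*****.***..**.
.***...*.**...
*.*.*.**...*..
*.*.*...*.****
..*.**.**..***
***......**.*.
.*.*....*...*.
**.**..***.***

14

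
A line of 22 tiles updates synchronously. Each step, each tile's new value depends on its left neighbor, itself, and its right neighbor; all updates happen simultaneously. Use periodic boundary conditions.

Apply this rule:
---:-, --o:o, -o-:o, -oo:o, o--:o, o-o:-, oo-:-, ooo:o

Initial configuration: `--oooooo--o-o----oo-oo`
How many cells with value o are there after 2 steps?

ooooooo-ooo-oo--oo--o-
oooooo--oo--o-ooo-ooo-
count of o: 15

15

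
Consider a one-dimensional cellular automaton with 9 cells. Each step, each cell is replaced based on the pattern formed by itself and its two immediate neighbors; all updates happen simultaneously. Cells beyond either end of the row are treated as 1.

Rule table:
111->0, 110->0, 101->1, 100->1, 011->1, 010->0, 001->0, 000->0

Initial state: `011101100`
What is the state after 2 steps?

001010101

110011010
001010101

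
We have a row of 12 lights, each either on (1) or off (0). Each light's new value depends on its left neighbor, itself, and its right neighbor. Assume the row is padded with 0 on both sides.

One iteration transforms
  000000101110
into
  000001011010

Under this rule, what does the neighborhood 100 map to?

At position 11 the neighborhood is 100; the next row has 0 there.

0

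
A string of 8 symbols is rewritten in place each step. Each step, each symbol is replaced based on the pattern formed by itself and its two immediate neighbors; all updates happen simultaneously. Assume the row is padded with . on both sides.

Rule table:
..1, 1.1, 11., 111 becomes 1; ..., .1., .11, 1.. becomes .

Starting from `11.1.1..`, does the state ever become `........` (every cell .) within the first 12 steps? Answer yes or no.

yes

.11.1...
1.11....
.1.1....
1.1.....
.1......
1.......
........
all cells are . at step 7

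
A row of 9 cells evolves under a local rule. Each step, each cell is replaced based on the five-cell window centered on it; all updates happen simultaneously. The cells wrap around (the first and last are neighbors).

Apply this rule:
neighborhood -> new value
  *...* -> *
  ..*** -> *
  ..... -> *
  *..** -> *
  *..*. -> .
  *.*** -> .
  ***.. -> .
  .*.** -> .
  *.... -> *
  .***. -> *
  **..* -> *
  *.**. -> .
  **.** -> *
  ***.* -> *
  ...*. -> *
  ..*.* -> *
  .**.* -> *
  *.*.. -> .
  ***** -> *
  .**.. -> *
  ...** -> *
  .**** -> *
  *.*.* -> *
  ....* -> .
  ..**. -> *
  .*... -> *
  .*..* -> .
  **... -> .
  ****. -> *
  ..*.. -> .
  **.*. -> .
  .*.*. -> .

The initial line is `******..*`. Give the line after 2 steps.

******.**

step 1: *****.***
step 2: ******.**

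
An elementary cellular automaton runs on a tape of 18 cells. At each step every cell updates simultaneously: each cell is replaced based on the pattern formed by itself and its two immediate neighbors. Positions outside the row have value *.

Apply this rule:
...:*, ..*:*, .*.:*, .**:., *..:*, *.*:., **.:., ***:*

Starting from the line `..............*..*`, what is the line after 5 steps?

step 1: *****************.
step 2: ****************..
step 3: ***************.**
step 4: **************...*
step 5: *************.***.

*************.***.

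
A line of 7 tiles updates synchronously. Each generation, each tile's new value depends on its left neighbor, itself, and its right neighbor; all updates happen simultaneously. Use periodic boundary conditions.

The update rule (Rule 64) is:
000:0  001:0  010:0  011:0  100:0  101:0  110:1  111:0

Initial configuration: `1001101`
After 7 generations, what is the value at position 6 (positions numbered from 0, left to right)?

0

1000100
0000000
0000000  (fixed point — unchanged through generation 7)
position 6 holds 0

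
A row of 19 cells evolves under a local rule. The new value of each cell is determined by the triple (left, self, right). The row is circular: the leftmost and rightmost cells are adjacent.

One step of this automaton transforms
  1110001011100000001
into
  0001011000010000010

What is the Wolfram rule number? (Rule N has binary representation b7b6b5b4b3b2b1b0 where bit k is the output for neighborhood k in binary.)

position 0: 111 → 0  (bit 7 = 0)
position 2: 110 → 0  (bit 6 = 0)
position 7: 101 → 0  (bit 5 = 0)
position 3: 100 → 1  (bit 4 = 1)
position 8: 011 → 0  (bit 3 = 0)
position 6: 010 → 1  (bit 2 = 1)
position 5: 001 → 1  (bit 1 = 1)
position 4: 000 → 0  (bit 0 = 0)
bits b7..b0 = 00010110 = 22

22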